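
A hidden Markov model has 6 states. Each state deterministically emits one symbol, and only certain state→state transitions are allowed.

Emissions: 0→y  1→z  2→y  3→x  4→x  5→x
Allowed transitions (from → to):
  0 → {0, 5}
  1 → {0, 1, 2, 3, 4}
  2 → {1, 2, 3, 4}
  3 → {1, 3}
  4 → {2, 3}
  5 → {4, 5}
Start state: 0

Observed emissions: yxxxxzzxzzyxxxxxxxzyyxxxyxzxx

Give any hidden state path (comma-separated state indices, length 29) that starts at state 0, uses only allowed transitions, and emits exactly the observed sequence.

  0: obs=y cand={0,2} pick 0 [start]
  1: obs=x cand={3,4,5} pick 5 [0->5 ok]
  2: obs=x cand={3,4,5} pick 4 [5->4 ok]
  3: obs=x cand={3,4,5} pick 3 [4->3 ok]
  4: obs=x cand={3,4,5} pick 3 [3->3 ok]
  5: obs=z cand={1} pick 1 [3->1 ok]
  6: obs=z cand={1} pick 1 [1->1 ok]
  7: obs=x cand={3,4,5} pick 3 [1->3 ok]
  8: obs=z cand={1} pick 1 [3->1 ok]
  9: obs=z cand={1} pick 1 [1->1 ok]
  10: obs=y cand={0,2} pick 0 [1->0 ok]
  11: obs=x cand={3,4,5} pick 5 [0->5 ok]
  12: obs=x cand={3,4,5} pick 5 [5->5 ok]
  13: obs=x cand={3,4,5} pick 4 [5->4 ok]
  14: obs=x cand={3,4,5} pick 3 [4->3 ok]
  15: obs=x cand={3,4,5} pick 3 [3->3 ok]
  16: obs=x cand={3,4,5} pick 3 [3->3 ok]
  17: obs=x cand={3,4,5} pick 3 [3->3 ok]
  18: obs=z cand={1} pick 1 [3->1 ok]
  19: obs=y cand={0,2} pick 0 [1->0 ok]
  20: obs=y cand={0,2} pick 0 [0->0 ok]
  21: obs=x cand={3,4,5} pick 5 [0->5 ok]
  22: obs=x cand={3,4,5} pick 5 [5->5 ok]
  23: obs=x cand={3,4,5} pick 4 [5->4 ok]
  24: obs=y cand={0,2} pick 2 [4->2 ok]
  25: obs=x cand={3,4,5} pick 3 [2->3 ok]
  26: obs=z cand={1} pick 1 [3->1 ok]
  27: obs=x cand={3,4,5} pick 3 [1->3 ok]
  28: obs=x cand={3,4,5} pick 3 [3->3 ok]

0,5,4,3,3,1,1,3,1,1,0,5,5,4,3,3,3,3,1,0,0,5,5,4,2,3,1,3,3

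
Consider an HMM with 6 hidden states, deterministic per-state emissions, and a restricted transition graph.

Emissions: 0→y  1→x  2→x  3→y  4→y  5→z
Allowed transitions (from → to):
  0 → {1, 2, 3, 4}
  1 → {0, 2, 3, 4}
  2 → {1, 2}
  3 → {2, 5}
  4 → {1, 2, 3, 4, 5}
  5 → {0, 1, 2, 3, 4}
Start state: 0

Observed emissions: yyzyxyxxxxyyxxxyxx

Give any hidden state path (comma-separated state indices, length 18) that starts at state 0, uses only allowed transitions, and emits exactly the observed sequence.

  t0 'y' -> {0,3,4}, take 0 (start)
  t1 'y' -> {0,3,4}, take 3 (0->3 ok)
  t2 'z' -> {5}, take 5 (3->5 ok)
  t3 'y' -> {0,3,4}, take 0 (5->0 ok)
  t4 'x' -> {1,2}, take 1 (0->1 ok)
  t5 'y' -> {0,3,4}, take 3 (1->3 ok)
  t6 'x' -> {1,2}, take 2 (3->2 ok)
  t7 'x' -> {1,2}, take 2 (2->2 ok)
  t8 'x' -> {1,2}, take 2 (2->2 ok)
  t9 'x' -> {1,2}, take 1 (2->1 ok)
  t10 'y' -> {0,3,4}, take 0 (1->0 ok)
  t11 'y' -> {0,3,4}, take 4 (0->4 ok)
  t12 'x' -> {1,2}, take 2 (4->2 ok)
  t13 'x' -> {1,2}, take 2 (2->2 ok)
  t14 'x' -> {1,2}, take 1 (2->1 ok)
  t15 'y' -> {0,3,4}, take 4 (1->4 ok)
  t16 'x' -> {1,2}, take 2 (4->2 ok)
  t17 'x' -> {1,2}, take 2 (2->2 ok)

0,3,5,0,1,3,2,2,2,1,0,4,2,2,1,4,2,2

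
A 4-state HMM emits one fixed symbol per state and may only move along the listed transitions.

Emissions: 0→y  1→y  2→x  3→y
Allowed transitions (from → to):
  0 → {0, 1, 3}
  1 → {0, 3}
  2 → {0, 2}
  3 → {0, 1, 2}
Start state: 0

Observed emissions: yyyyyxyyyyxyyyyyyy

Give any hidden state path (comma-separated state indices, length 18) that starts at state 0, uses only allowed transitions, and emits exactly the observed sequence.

  t0 'y' -> {0,1,3}, take 0 (start)
  t1 'y' -> {0,1,3}, take 3 (0->3 ok)
  t2 'y' -> {0,1,3}, take 1 (3->1 ok)
  t3 'y' -> {0,1,3}, take 0 (1->0 ok)
  t4 'y' -> {0,1,3}, take 3 (0->3 ok)
  t5 'x' -> {2}, take 2 (3->2 ok)
  t6 'y' -> {0,1,3}, take 0 (2->0 ok)
  t7 'y' -> {0,1,3}, take 0 (0->0 ok)
  t8 'y' -> {0,1,3}, take 1 (0->1 ok)
  t9 'y' -> {0,1,3}, take 3 (1->3 ok)
  t10 'x' -> {2}, take 2 (3->2 ok)
  t11 'y' -> {0,1,3}, take 0 (2->0 ok)
  t12 'y' -> {0,1,3}, take 3 (0->3 ok)
  t13 'y' -> {0,1,3}, take 0 (3->0 ok)
  t14 'y' -> {0,1,3}, take 1 (0->1 ok)
  t15 'y' -> {0,1,3}, take 0 (1->0 ok)
  t16 'y' -> {0,1,3}, take 0 (0->0 ok)
  t17 'y' -> {0,1,3}, take 3 (0->3 ok)

0,3,1,0,3,2,0,0,1,3,2,0,3,0,1,0,0,3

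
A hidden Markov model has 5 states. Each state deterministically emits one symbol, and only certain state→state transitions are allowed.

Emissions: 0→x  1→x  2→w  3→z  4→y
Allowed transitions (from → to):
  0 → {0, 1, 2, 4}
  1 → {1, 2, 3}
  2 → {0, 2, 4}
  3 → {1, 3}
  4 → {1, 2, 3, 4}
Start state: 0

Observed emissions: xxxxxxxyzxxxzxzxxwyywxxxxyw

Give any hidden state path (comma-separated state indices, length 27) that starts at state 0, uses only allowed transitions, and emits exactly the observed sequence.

0,0,0,0,0,0,0,4,3,1,1,1,3,1,3,1,1,2,4,4,2,0,0,0,0,4,2

  t0 'x' -> {0,1}, take 0 (start)
  t1 'x' -> {0,1}, take 0 (0->0 ok)
  t2 'x' -> {0,1}, take 0 (0->0 ok)
  t3 'x' -> {0,1}, take 0 (0->0 ok)
  t4 'x' -> {0,1}, take 0 (0->0 ok)
  t5 'x' -> {0,1}, take 0 (0->0 ok)
  t6 'x' -> {0,1}, take 0 (0->0 ok)
  t7 'y' -> {4}, take 4 (0->4 ok)
  t8 'z' -> {3}, take 3 (4->3 ok)
  t9 'x' -> {0,1}, take 1 (3->1 ok)
  t10 'x' -> {0,1}, take 1 (1->1 ok)
  t11 'x' -> {0,1}, take 1 (1->1 ok)
  t12 'z' -> {3}, take 3 (1->3 ok)
  t13 'x' -> {0,1}, take 1 (3->1 ok)
  t14 'z' -> {3}, take 3 (1->3 ok)
  t15 'x' -> {0,1}, take 1 (3->1 ok)
  t16 'x' -> {0,1}, take 1 (1->1 ok)
  t17 'w' -> {2}, take 2 (1->2 ok)
  t18 'y' -> {4}, take 4 (2->4 ok)
  t19 'y' -> {4}, take 4 (4->4 ok)
  t20 'w' -> {2}, take 2 (4->2 ok)
  t21 'x' -> {0,1}, take 0 (2->0 ok)
  t22 'x' -> {0,1}, take 0 (0->0 ok)
  t23 'x' -> {0,1}, take 0 (0->0 ok)
  t24 'x' -> {0,1}, take 0 (0->0 ok)
  t25 'y' -> {4}, take 4 (0->4 ok)
  t26 'w' -> {2}, take 2 (4->2 ok)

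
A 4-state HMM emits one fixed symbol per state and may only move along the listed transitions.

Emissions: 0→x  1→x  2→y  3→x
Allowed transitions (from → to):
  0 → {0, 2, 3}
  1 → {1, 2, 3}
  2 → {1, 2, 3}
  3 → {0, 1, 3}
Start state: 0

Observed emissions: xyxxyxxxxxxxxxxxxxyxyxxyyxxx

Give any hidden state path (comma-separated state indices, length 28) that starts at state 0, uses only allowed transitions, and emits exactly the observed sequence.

  0: obs=x cand={0,1,3} pick 0 [start]
  1: obs=y cand={2} pick 2 [0->2 ok]
  2: obs=x cand={0,1,3} pick 1 [2->1 ok]
  3: obs=x cand={0,1,3} pick 1 [1->1 ok]
  4: obs=y cand={2} pick 2 [1->2 ok]
  5: obs=x cand={0,1,3} pick 1 [2->1 ok]
  6: obs=x cand={0,1,3} pick 3 [1->3 ok]
  7: obs=x cand={0,1,3} pick 3 [3->3 ok]
  8: obs=x cand={0,1,3} pick 3 [3->3 ok]
  9: obs=x cand={0,1,3} pick 0 [3->0 ok]
  10: obs=x cand={0,1,3} pick 3 [0->3 ok]
  11: obs=x cand={0,1,3} pick 1 [3->1 ok]
  12: obs=x cand={0,1,3} pick 3 [1->3 ok]
  13: obs=x cand={0,1,3} pick 1 [3->1 ok]
  14: obs=x cand={0,1,3} pick 3 [1->3 ok]
  15: obs=x cand={0,1,3} pick 0 [3->0 ok]
  16: obs=x cand={0,1,3} pick 3 [0->3 ok]
  17: obs=x cand={0,1,3} pick 1 [3->1 ok]
  18: obs=y cand={2} pick 2 [1->2 ok]
  19: obs=x cand={0,1,3} pick 1 [2->1 ok]
  20: obs=y cand={2} pick 2 [1->2 ok]
  21: obs=x cand={0,1,3} pick 1 [2->1 ok]
  22: obs=x cand={0,1,3} pick 1 [1->1 ok]
  23: obs=y cand={2} pick 2 [1->2 ok]
  24: obs=y cand={2} pick 2 [2->2 ok]
  25: obs=x cand={0,1,3} pick 3 [2->3 ok]
  26: obs=x cand={0,1,3} pick 1 [3->1 ok]
  27: obs=x cand={0,1,3} pick 3 [1->3 ok]

0,2,1,1,2,1,3,3,3,0,3,1,3,1,3,0,3,1,2,1,2,1,1,2,2,3,1,3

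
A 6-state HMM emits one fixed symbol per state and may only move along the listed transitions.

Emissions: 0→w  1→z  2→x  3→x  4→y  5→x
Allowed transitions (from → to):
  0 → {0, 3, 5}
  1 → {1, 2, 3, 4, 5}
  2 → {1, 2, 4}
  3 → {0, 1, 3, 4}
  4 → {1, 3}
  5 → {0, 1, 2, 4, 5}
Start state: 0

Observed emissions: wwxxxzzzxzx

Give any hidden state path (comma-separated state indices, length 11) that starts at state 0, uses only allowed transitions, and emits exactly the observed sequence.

  [0] w  {0}  => 0  start
  [1] w  {0}  => 0  0->0 ok
  [2] x  {2,3,5}  => 5  0->5 ok
  [3] x  {2,3,5}  => 2  5->2 ok
  [4] x  {2,3,5}  => 2  2->2 ok
  [5] z  {1}  => 1  2->1 ok
  [6] z  {1}  => 1  1->1 ok
  [7] z  {1}  => 1  1->1 ok
  [8] x  {2,3,5}  => 5  1->5 ok
  [9] z  {1}  => 1  5->1 ok
  [10] x  {2,3,5}  => 5  1->5 ok

0,0,5,2,2,1,1,1,5,1,5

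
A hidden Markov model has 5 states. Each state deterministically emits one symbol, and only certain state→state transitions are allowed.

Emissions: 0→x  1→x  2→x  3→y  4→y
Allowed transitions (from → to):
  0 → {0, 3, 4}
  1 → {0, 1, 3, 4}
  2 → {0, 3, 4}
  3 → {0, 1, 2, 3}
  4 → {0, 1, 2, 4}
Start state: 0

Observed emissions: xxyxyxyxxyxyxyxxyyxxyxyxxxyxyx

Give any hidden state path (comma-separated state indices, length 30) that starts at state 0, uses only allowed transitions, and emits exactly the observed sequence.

0,0,4,2,4,0,3,1,0,3,0,4,2,4,1,0,3,3,1,1,4,1,3,1,0,0,3,0,3,0

  0: obs=x cand={0,1,2} pick 0 [start]
  1: obs=x cand={0,1,2} pick 0 [0->0 ok]
  2: obs=y cand={3,4} pick 4 [0->4 ok]
  3: obs=x cand={0,1,2} pick 2 [4->2 ok]
  4: obs=y cand={3,4} pick 4 [2->4 ok]
  5: obs=x cand={0,1,2} pick 0 [4->0 ok]
  6: obs=y cand={3,4} pick 3 [0->3 ok]
  7: obs=x cand={0,1,2} pick 1 [3->1 ok]
  8: obs=x cand={0,1,2} pick 0 [1->0 ok]
  9: obs=y cand={3,4} pick 3 [0->3 ok]
  10: obs=x cand={0,1,2} pick 0 [3->0 ok]
  11: obs=y cand={3,4} pick 4 [0->4 ok]
  12: obs=x cand={0,1,2} pick 2 [4->2 ok]
  13: obs=y cand={3,4} pick 4 [2->4 ok]
  14: obs=x cand={0,1,2} pick 1 [4->1 ok]
  15: obs=x cand={0,1,2} pick 0 [1->0 ok]
  16: obs=y cand={3,4} pick 3 [0->3 ok]
  17: obs=y cand={3,4} pick 3 [3->3 ok]
  18: obs=x cand={0,1,2} pick 1 [3->1 ok]
  19: obs=x cand={0,1,2} pick 1 [1->1 ok]
  20: obs=y cand={3,4} pick 4 [1->4 ok]
  21: obs=x cand={0,1,2} pick 1 [4->1 ok]
  22: obs=y cand={3,4} pick 3 [1->3 ok]
  23: obs=x cand={0,1,2} pick 1 [3->1 ok]
  24: obs=x cand={0,1,2} pick 0 [1->0 ok]
  25: obs=x cand={0,1,2} pick 0 [0->0 ok]
  26: obs=y cand={3,4} pick 3 [0->3 ok]
  27: obs=x cand={0,1,2} pick 0 [3->0 ok]
  28: obs=y cand={3,4} pick 3 [0->3 ok]
  29: obs=x cand={0,1,2} pick 0 [3->0 ok]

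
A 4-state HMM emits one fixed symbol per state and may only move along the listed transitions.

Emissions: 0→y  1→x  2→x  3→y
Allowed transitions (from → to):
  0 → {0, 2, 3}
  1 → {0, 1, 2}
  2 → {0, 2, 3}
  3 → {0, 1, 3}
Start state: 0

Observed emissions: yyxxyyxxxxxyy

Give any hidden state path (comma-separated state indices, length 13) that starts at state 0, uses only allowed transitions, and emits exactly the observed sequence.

  t0 'y' -> {0,3}, take 0 (start)
  t1 'y' -> {0,3}, take 0 (0->0 ok)
  t2 'x' -> {1,2}, take 2 (0->2 ok)
  t3 'x' -> {1,2}, take 2 (2->2 ok)
  t4 'y' -> {0,3}, take 3 (2->3 ok)
  t5 'y' -> {0,3}, take 3 (3->3 ok)
  t6 'x' -> {1,2}, take 1 (3->1 ok)
  t7 'x' -> {1,2}, take 2 (1->2 ok)
  t8 'x' -> {1,2}, take 2 (2->2 ok)
  t9 'x' -> {1,2}, take 2 (2->2 ok)
  t10 'x' -> {1,2}, take 2 (2->2 ok)
  t11 'y' -> {0,3}, take 0 (2->0 ok)
  t12 'y' -> {0,3}, take 3 (0->3 ok)

0,0,2,2,3,3,1,2,2,2,2,0,3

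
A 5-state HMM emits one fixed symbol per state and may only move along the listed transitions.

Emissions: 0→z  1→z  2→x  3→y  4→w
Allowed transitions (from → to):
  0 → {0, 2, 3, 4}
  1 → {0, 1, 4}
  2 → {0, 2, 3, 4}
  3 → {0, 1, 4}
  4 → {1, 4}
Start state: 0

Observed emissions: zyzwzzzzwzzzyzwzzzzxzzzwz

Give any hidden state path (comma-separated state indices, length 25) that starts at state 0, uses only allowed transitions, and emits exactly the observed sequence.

  [0] z  {0,1}  => 0  start
  [1] y  {3}  => 3  0->3 ok
  [2] z  {0,1}  => 0  3->0 ok
  [3] w  {4}  => 4  0->4 ok
  [4] z  {0,1}  => 1  4->1 ok
  [5] z  {0,1}  => 1  1->1 ok
  [6] z  {0,1}  => 1  1->1 ok
  [7] z  {0,1}  => 0  1->0 ok
  [8] w  {4}  => 4  0->4 ok
  [9] z  {0,1}  => 1  4->1 ok
  [10] z  {0,1}  => 1  1->1 ok
  [11] z  {0,1}  => 0  1->0 ok
  [12] y  {3}  => 3  0->3 ok
  [13] z  {0,1}  => 1  3->1 ok
  [14] w  {4}  => 4  1->4 ok
  [15] z  {0,1}  => 1  4->1 ok
  [16] z  {0,1}  => 1  1->1 ok
  [17] z  {0,1}  => 1  1->1 ok
  [18] z  {0,1}  => 0  1->0 ok
  [19] x  {2}  => 2  0->2 ok
  [20] z  {0,1}  => 0  2->0 ok
  [21] z  {0,1}  => 0  0->0 ok
  [22] z  {0,1}  => 0  0->0 ok
  [23] w  {4}  => 4  0->4 ok
  [24] z  {0,1}  => 1  4->1 ok

0,3,0,4,1,1,1,0,4,1,1,0,3,1,4,1,1,1,0,2,0,0,0,4,1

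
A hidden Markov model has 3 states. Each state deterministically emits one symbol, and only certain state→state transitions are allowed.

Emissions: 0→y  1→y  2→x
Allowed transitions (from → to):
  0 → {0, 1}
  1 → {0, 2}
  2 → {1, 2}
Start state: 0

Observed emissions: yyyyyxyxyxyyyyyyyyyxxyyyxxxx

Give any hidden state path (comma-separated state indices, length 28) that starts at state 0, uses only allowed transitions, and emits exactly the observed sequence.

  t0 'y' -> {0,1}, take 0 (start)
  t1 'y' -> {0,1}, take 0 (0->0 ok)
  t2 'y' -> {0,1}, take 1 (0->1 ok)
  t3 'y' -> {0,1}, take 0 (1->0 ok)
  t4 'y' -> {0,1}, take 1 (0->1 ok)
  t5 'x' -> {2}, take 2 (1->2 ok)
  t6 'y' -> {0,1}, take 1 (2->1 ok)
  t7 'x' -> {2}, take 2 (1->2 ok)
  t8 'y' -> {0,1}, take 1 (2->1 ok)
  t9 'x' -> {2}, take 2 (1->2 ok)
  t10 'y' -> {0,1}, take 1 (2->1 ok)
  t11 'y' -> {0,1}, take 0 (1->0 ok)
  t12 'y' -> {0,1}, take 0 (0->0 ok)
  t13 'y' -> {0,1}, take 0 (0->0 ok)
  t14 'y' -> {0,1}, take 0 (0->0 ok)
  t15 'y' -> {0,1}, take 0 (0->0 ok)
  t16 'y' -> {0,1}, take 1 (0->1 ok)
  t17 'y' -> {0,1}, take 0 (1->0 ok)
  t18 'y' -> {0,1}, take 1 (0->1 ok)
  t19 'x' -> {2}, take 2 (1->2 ok)
  t20 'x' -> {2}, take 2 (2->2 ok)
  t21 'y' -> {0,1}, take 1 (2->1 ok)
  t22 'y' -> {0,1}, take 0 (1->0 ok)
  t23 'y' -> {0,1}, take 1 (0->1 ok)
  t24 'x' -> {2}, take 2 (1->2 ok)
  t25 'x' -> {2}, take 2 (2->2 ok)
  t26 'x' -> {2}, take 2 (2->2 ok)
  t27 'x' -> {2}, take 2 (2->2 ok)

0,0,1,0,1,2,1,2,1,2,1,0,0,0,0,0,1,0,1,2,2,1,0,1,2,2,2,2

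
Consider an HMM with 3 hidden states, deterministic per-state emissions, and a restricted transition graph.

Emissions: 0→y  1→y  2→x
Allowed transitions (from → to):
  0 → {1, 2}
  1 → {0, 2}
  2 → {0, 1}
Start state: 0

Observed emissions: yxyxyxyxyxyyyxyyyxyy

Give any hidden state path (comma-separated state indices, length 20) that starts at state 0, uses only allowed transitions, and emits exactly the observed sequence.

  [0] y  {0,1}  => 0  start
  [1] x  {2}  => 2  0->2 ok
  [2] y  {0,1}  => 0  2->0 ok
  [3] x  {2}  => 2  0->2 ok
  [4] y  {0,1}  => 1  2->1 ok
  [5] x  {2}  => 2  1->2 ok
  [6] y  {0,1}  => 0  2->0 ok
  [7] x  {2}  => 2  0->2 ok
  [8] y  {0,1}  => 1  2->1 ok
  [9] x  {2}  => 2  1->2 ok
  [10] y  {0,1}  => 0  2->0 ok
  [11] y  {0,1}  => 1  0->1 ok
  [12] y  {0,1}  => 0  1->0 ok
  [13] x  {2}  => 2  0->2 ok
  [14] y  {0,1}  => 0  2->0 ok
  [15] y  {0,1}  => 1  0->1 ok
  [16] y  {0,1}  => 0  1->0 ok
  [17] x  {2}  => 2  0->2 ok
  [18] y  {0,1}  => 0  2->0 ok
  [19] y  {0,1}  => 1  0->1 ok

0,2,0,2,1,2,0,2,1,2,0,1,0,2,0,1,0,2,0,1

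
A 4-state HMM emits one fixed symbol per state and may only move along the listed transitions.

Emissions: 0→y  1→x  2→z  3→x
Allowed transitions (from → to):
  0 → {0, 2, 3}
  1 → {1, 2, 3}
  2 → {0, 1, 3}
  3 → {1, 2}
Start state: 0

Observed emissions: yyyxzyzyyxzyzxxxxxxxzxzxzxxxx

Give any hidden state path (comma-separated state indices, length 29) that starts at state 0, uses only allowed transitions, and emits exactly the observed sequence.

  pos 0: y in {0}, choose 0; start
  pos 1: y in {0}, choose 0; 0->0 ok
  pos 2: y in {0}, choose 0; 0->0 ok
  pos 3: x in {1,3}, choose 3; 0->3 ok
  pos 4: z in {2}, choose 2; 3->2 ok
  pos 5: y in {0}, choose 0; 2->0 ok
  pos 6: z in {2}, choose 2; 0->2 ok
  pos 7: y in {0}, choose 0; 2->0 ok
  pos 8: y in {0}, choose 0; 0->0 ok
  pos 9: x in {1,3}, choose 3; 0->3 ok
  pos 10: z in {2}, choose 2; 3->2 ok
  pos 11: y in {0}, choose 0; 2->0 ok
  pos 12: z in {2}, choose 2; 0->2 ok
  pos 13: x in {1,3}, choose 1; 2->1 ok
  pos 14: x in {1,3}, choose 3; 1->3 ok
  pos 15: x in {1,3}, choose 1; 3->1 ok
  pos 16: x in {1,3}, choose 3; 1->3 ok
  pos 17: x in {1,3}, choose 1; 3->1 ok
  pos 18: x in {1,3}, choose 1; 1->1 ok
  pos 19: x in {1,3}, choose 3; 1->3 ok
  pos 20: z in {2}, choose 2; 3->2 ok
  pos 21: x in {1,3}, choose 3; 2->3 ok
  pos 22: z in {2}, choose 2; 3->2 ok
  pos 23: x in {1,3}, choose 1; 2->1 ok
  pos 24: z in {2}, choose 2; 1->2 ok
  pos 25: x in {1,3}, choose 1; 2->1 ok
  pos 26: x in {1,3}, choose 1; 1->1 ok
  pos 27: x in {1,3}, choose 1; 1->1 ok
  pos 28: x in {1,3}, choose 3; 1->3 ok

0,0,0,3,2,0,2,0,0,3,2,0,2,1,3,1,3,1,1,3,2,3,2,1,2,1,1,1,3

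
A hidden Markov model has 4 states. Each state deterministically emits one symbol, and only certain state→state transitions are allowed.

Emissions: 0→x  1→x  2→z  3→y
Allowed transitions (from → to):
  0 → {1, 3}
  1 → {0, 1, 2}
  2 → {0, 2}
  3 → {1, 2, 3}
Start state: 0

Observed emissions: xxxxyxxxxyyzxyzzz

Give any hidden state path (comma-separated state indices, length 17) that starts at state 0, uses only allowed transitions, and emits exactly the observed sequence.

  0: obs=x cand={0,1} pick 0 [start]
  1: obs=x cand={0,1} pick 1 [0->1 ok]
  2: obs=x cand={0,1} pick 1 [1->1 ok]
  3: obs=x cand={0,1} pick 0 [1->0 ok]
  4: obs=y cand={3} pick 3 [0->3 ok]
  5: obs=x cand={0,1} pick 1 [3->1 ok]
  6: obs=x cand={0,1} pick 1 [1->1 ok]
  7: obs=x cand={0,1} pick 1 [1->1 ok]
  8: obs=x cand={0,1} pick 0 [1->0 ok]
  9: obs=y cand={3} pick 3 [0->3 ok]
  10: obs=y cand={3} pick 3 [3->3 ok]
  11: obs=z cand={2} pick 2 [3->2 ok]
  12: obs=x cand={0,1} pick 0 [2->0 ok]
  13: obs=y cand={3} pick 3 [0->3 ok]
  14: obs=z cand={2} pick 2 [3->2 ok]
  15: obs=z cand={2} pick 2 [2->2 ok]
  16: obs=z cand={2} pick 2 [2->2 ok]

0,1,1,0,3,1,1,1,0,3,3,2,0,3,2,2,2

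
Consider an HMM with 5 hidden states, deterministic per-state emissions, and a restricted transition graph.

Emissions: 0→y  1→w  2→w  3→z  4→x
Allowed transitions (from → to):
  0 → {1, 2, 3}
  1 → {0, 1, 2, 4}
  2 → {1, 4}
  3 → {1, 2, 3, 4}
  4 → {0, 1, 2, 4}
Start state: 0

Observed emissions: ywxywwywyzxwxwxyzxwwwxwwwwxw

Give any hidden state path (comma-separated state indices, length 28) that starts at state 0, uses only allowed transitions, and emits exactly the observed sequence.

0,2,4,0,2,1,0,1,0,3,4,2,4,2,4,0,3,4,2,1,2,4,2,1,2,1,4,2

  pos 0: y in {0}, choose 0; start
  pos 1: w in {1,2}, choose 2; 0->2 ok
  pos 2: x in {4}, choose 4; 2->4 ok
  pos 3: y in {0}, choose 0; 4->0 ok
  pos 4: w in {1,2}, choose 2; 0->2 ok
  pos 5: w in {1,2}, choose 1; 2->1 ok
  pos 6: y in {0}, choose 0; 1->0 ok
  pos 7: w in {1,2}, choose 1; 0->1 ok
  pos 8: y in {0}, choose 0; 1->0 ok
  pos 9: z in {3}, choose 3; 0->3 ok
  pos 10: x in {4}, choose 4; 3->4 ok
  pos 11: w in {1,2}, choose 2; 4->2 ok
  pos 12: x in {4}, choose 4; 2->4 ok
  pos 13: w in {1,2}, choose 2; 4->2 ok
  pos 14: x in {4}, choose 4; 2->4 ok
  pos 15: y in {0}, choose 0; 4->0 ok
  pos 16: z in {3}, choose 3; 0->3 ok
  pos 17: x in {4}, choose 4; 3->4 ok
  pos 18: w in {1,2}, choose 2; 4->2 ok
  pos 19: w in {1,2}, choose 1; 2->1 ok
  pos 20: w in {1,2}, choose 2; 1->2 ok
  pos 21: x in {4}, choose 4; 2->4 ok
  pos 22: w in {1,2}, choose 2; 4->2 ok
  pos 23: w in {1,2}, choose 1; 2->1 ok
  pos 24: w in {1,2}, choose 2; 1->2 ok
  pos 25: w in {1,2}, choose 1; 2->1 ok
  pos 26: x in {4}, choose 4; 1->4 ok
  pos 27: w in {1,2}, choose 2; 4->2 ok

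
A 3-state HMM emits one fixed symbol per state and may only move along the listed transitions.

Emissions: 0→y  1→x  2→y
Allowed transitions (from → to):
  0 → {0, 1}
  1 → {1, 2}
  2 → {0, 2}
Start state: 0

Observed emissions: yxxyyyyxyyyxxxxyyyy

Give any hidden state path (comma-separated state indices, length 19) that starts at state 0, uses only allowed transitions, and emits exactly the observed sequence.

0,1,1,2,2,2,0,1,2,2,0,1,1,1,1,2,2,2,2

  [0] y  {0,2}  => 0  start
  [1] x  {1}  => 1  0->1 ok
  [2] x  {1}  => 1  1->1 ok
  [3] y  {0,2}  => 2  1->2 ok
  [4] y  {0,2}  => 2  2->2 ok
  [5] y  {0,2}  => 2  2->2 ok
  [6] y  {0,2}  => 0  2->0 ok
  [7] x  {1}  => 1  0->1 ok
  [8] y  {0,2}  => 2  1->2 ok
  [9] y  {0,2}  => 2  2->2 ok
  [10] y  {0,2}  => 0  2->0 ok
  [11] x  {1}  => 1  0->1 ok
  [12] x  {1}  => 1  1->1 ok
  [13] x  {1}  => 1  1->1 ok
  [14] x  {1}  => 1  1->1 ok
  [15] y  {0,2}  => 2  1->2 ok
  [16] y  {0,2}  => 2  2->2 ok
  [17] y  {0,2}  => 2  2->2 ok
  [18] y  {0,2}  => 2  2->2 ok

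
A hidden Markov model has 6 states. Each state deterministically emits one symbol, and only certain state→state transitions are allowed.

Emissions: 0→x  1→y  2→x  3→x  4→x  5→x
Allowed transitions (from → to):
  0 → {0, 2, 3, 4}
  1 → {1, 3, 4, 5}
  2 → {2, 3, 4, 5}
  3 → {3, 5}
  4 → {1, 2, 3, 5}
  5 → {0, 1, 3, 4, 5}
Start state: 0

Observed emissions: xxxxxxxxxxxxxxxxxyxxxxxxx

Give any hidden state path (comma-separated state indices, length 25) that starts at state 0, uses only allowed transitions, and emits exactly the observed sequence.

  0: obs=x cand={0,2,3,4,5} pick 0 [start]
  1: obs=x cand={0,2,3,4,5} pick 0 [0->0 ok]
  2: obs=x cand={0,2,3,4,5} pick 4 [0->4 ok]
  3: obs=x cand={0,2,3,4,5} pick 2 [4->2 ok]
  4: obs=x cand={0,2,3,4,5} pick 5 [2->5 ok]
  5: obs=x cand={0,2,3,4,5} pick 4 [5->4 ok]
  6: obs=x cand={0,2,3,4,5} pick 3 [4->3 ok]
  7: obs=x cand={0,2,3,4,5} pick 3 [3->3 ok]
  8: obs=x cand={0,2,3,4,5} pick 3 [3->3 ok]
  9: obs=x cand={0,2,3,4,5} pick 5 [3->5 ok]
  10: obs=x cand={0,2,3,4,5} pick 4 [5->4 ok]
  11: obs=x cand={0,2,3,4,5} pick 3 [4->3 ok]
  12: obs=x cand={0,2,3,4,5} pick 5 [3->5 ok]
  13: obs=x cand={0,2,3,4,5} pick 4 [5->4 ok]
  14: obs=x cand={0,2,3,4,5} pick 2 [4->2 ok]
  15: obs=x cand={0,2,3,4,5} pick 4 [2->4 ok]
  16: obs=x cand={0,2,3,4,5} pick 5 [4->5 ok]
  17: obs=y cand={1} pick 1 [5->1 ok]
  18: obs=x cand={0,2,3,4,5} pick 4 [1->4 ok]
  19: obs=x cand={0,2,3,4,5} pick 5 [4->5 ok]
  20: obs=x cand={0,2,3,4,5} pick 5 [5->5 ok]
  21: obs=x cand={0,2,3,4,5} pick 5 [5->5 ok]
  22: obs=x cand={0,2,3,4,5} pick 0 [5->0 ok]
  23: obs=x cand={0,2,3,4,5} pick 2 [0->2 ok]
  24: obs=x cand={0,2,3,4,5} pick 2 [2->2 ok]

0,0,4,2,5,4,3,3,3,5,4,3,5,4,2,4,5,1,4,5,5,5,0,2,2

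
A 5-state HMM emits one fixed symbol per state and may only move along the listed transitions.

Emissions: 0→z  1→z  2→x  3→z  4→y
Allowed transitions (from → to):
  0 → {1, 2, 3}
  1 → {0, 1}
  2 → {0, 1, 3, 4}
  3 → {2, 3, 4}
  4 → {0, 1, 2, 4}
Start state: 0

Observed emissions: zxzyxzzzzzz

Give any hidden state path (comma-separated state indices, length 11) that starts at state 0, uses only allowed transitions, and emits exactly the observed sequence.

0,2,3,4,2,0,1,1,1,1,1

  0: obs=z cand={0,1,3} pick 0 [start]
  1: obs=x cand={2} pick 2 [0->2 ok]
  2: obs=z cand={0,1,3} pick 3 [2->3 ok]
  3: obs=y cand={4} pick 4 [3->4 ok]
  4: obs=x cand={2} pick 2 [4->2 ok]
  5: obs=z cand={0,1,3} pick 0 [2->0 ok]
  6: obs=z cand={0,1,3} pick 1 [0->1 ok]
  7: obs=z cand={0,1,3} pick 1 [1->1 ok]
  8: obs=z cand={0,1,3} pick 1 [1->1 ok]
  9: obs=z cand={0,1,3} pick 1 [1->1 ok]
  10: obs=z cand={0,1,3} pick 1 [1->1 ok]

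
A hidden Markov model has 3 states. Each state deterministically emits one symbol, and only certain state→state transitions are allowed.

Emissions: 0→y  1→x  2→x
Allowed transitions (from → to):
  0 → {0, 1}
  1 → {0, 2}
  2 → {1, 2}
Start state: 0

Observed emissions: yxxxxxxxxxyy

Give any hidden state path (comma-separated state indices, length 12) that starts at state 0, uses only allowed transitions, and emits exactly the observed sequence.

  pos 0: y in {0}, choose 0; start
  pos 1: x in {1,2}, choose 1; 0->1 ok
  pos 2: x in {1,2}, choose 2; 1->2 ok
  pos 3: x in {1,2}, choose 2; 2->2 ok
  pos 4: x in {1,2}, choose 2; 2->2 ok
  pos 5: x in {1,2}, choose 2; 2->2 ok
  pos 6: x in {1,2}, choose 1; 2->1 ok
  pos 7: x in {1,2}, choose 2; 1->2 ok
  pos 8: x in {1,2}, choose 2; 2->2 ok
  pos 9: x in {1,2}, choose 1; 2->1 ok
  pos 10: y in {0}, choose 0; 1->0 ok
  pos 11: y in {0}, choose 0; 0->0 ok

0,1,2,2,2,2,1,2,2,1,0,0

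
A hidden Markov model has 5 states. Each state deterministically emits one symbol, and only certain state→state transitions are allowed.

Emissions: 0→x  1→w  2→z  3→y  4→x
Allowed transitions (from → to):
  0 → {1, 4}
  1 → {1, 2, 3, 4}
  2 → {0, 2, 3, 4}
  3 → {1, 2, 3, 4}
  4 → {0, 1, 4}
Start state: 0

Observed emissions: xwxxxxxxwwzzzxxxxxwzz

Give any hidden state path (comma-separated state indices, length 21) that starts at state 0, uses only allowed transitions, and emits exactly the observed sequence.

  [0] x  {0,4}  => 0  start
  [1] w  {1}  => 1  0->1 ok
  [2] x  {0,4}  => 4  1->4 ok
  [3] x  {0,4}  => 4  4->4 ok
  [4] x  {0,4}  => 0  4->0 ok
  [5] x  {0,4}  => 4  0->4 ok
  [6] x  {0,4}  => 4  4->4 ok
  [7] x  {0,4}  => 0  4->0 ok
  [8] w  {1}  => 1  0->1 ok
  [9] w  {1}  => 1  1->1 ok
  [10] z  {2}  => 2  1->2 ok
  [11] z  {2}  => 2  2->2 ok
  [12] z  {2}  => 2  2->2 ok
  [13] x  {0,4}  => 4  2->4 ok
  [14] x  {0,4}  => 0  4->0 ok
  [15] x  {0,4}  => 4  0->4 ok
  [16] x  {0,4}  => 4  4->4 ok
  [17] x  {0,4}  => 0  4->0 ok
  [18] w  {1}  => 1  0->1 ok
  [19] z  {2}  => 2  1->2 ok
  [20] z  {2}  => 2  2->2 ok

0,1,4,4,0,4,4,0,1,1,2,2,2,4,0,4,4,0,1,2,2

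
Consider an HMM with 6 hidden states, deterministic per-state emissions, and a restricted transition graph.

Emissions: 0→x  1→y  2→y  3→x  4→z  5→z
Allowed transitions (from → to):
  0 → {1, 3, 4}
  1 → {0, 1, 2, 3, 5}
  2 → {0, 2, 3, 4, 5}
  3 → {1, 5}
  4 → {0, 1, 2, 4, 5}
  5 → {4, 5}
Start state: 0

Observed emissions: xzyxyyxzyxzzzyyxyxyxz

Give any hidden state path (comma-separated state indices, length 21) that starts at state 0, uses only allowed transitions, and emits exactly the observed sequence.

  [0] x  {0,3}  => 0  start
  [1] z  {4,5}  => 4  0->4 ok
  [2] y  {1,2}  => 2  4->2 ok
  [3] x  {0,3}  => 0  2->0 ok
  [4] y  {1,2}  => 1  0->1 ok
  [5] y  {1,2}  => 2  1->2 ok
  [6] x  {0,3}  => 0  2->0 ok
  [7] z  {4,5}  => 4  0->4 ok
  [8] y  {1,2}  => 2  4->2 ok
  [9] x  {0,3}  => 3  2->3 ok
  [10] z  {4,5}  => 5  3->5 ok
  [11] z  {4,5}  => 5  5->5 ok
  [12] z  {4,5}  => 4  5->4 ok
  [13] y  {1,2}  => 2  4->2 ok
  [14] y  {1,2}  => 2  2->2 ok
  [15] x  {0,3}  => 0  2->0 ok
  [16] y  {1,2}  => 1  0->1 ok
  [17] x  {0,3}  => 3  1->3 ok
  [18] y  {1,2}  => 1  3->1 ok
  [19] x  {0,3}  => 3  1->3 ok
  [20] z  {4,5}  => 5  3->5 ok

0,4,2,0,1,2,0,4,2,3,5,5,4,2,2,0,1,3,1,3,5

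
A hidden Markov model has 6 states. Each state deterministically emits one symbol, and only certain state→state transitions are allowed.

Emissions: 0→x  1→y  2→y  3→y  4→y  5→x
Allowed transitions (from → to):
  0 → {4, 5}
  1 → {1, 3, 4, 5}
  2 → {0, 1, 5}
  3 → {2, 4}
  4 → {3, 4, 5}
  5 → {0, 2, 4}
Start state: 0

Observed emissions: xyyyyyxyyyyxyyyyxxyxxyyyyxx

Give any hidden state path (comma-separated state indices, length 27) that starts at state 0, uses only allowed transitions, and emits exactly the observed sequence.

  t0 'x' -> {0,5}, take 0 (start)
  t1 'y' -> {1,2,3,4}, take 4 (0->4 ok)
  t2 'y' -> {1,2,3,4}, take 3 (4->3 ok)
  t3 'y' -> {1,2,3,4}, take 4 (3->4 ok)
  t4 'y' -> {1,2,3,4}, take 4 (4->4 ok)
  t5 'y' -> {1,2,3,4}, take 4 (4->4 ok)
  t6 'x' -> {0,5}, take 5 (4->5 ok)
  t7 'y' -> {1,2,3,4}, take 4 (5->4 ok)
  t8 'y' -> {1,2,3,4}, take 4 (4->4 ok)
  t9 'y' -> {1,2,3,4}, take 3 (4->3 ok)
  t10 'y' -> {1,2,3,4}, take 4 (3->4 ok)
  t11 'x' -> {0,5}, take 5 (4->5 ok)
  t12 'y' -> {1,2,3,4}, take 2 (5->2 ok)
  t13 'y' -> {1,2,3,4}, take 1 (2->1 ok)
  t14 'y' -> {1,2,3,4}, take 3 (1->3 ok)
  t15 'y' -> {1,2,3,4}, take 2 (3->2 ok)
  t16 'x' -> {0,5}, take 0 (2->0 ok)
  t17 'x' -> {0,5}, take 5 (0->5 ok)
  t18 'y' -> {1,2,3,4}, take 4 (5->4 ok)
  t19 'x' -> {0,5}, take 5 (4->5 ok)
  t20 'x' -> {0,5}, take 0 (5->0 ok)
  t21 'y' -> {1,2,3,4}, take 4 (0->4 ok)
  t22 'y' -> {1,2,3,4}, take 4 (4->4 ok)
  t23 'y' -> {1,2,3,4}, take 3 (4->3 ok)
  t24 'y' -> {1,2,3,4}, take 2 (3->2 ok)
  t25 'x' -> {0,5}, take 5 (2->5 ok)
  t26 'x' -> {0,5}, take 0 (5->0 ok)

0,4,3,4,4,4,5,4,4,3,4,5,2,1,3,2,0,5,4,5,0,4,4,3,2,5,0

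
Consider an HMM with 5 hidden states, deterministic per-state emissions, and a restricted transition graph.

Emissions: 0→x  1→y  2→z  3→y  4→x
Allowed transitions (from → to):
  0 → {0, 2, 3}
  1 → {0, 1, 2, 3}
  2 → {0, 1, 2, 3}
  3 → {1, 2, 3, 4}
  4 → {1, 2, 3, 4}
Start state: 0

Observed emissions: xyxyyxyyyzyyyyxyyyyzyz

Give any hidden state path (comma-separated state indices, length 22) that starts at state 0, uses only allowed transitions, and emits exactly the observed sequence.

  [0] x  {0,4}  => 0  start
  [1] y  {1,3}  => 3  0->3 ok
  [2] x  {0,4}  => 4  3->4 ok
  [3] y  {1,3}  => 3  4->3 ok
  [4] y  {1,3}  => 1  3->1 ok
  [5] x  {0,4}  => 0  1->0 ok
  [6] y  {1,3}  => 3  0->3 ok
  [7] y  {1,3}  => 1  3->1 ok
  [8] y  {1,3}  => 3  1->3 ok
  [9] z  {2}  => 2  3->2 ok
  [10] y  {1,3}  => 3  2->3 ok
  [11] y  {1,3}  => 3  3->3 ok
  [12] y  {1,3}  => 1  3->1 ok
  [13] y  {1,3}  => 3  1->3 ok
  [14] x  {0,4}  => 4  3->4 ok
  [15] y  {1,3}  => 3  4->3 ok
  [16] y  {1,3}  => 1  3->1 ok
  [17] y  {1,3}  => 3  1->3 ok
  [18] y  {1,3}  => 3  3->3 ok
  [19] z  {2}  => 2  3->2 ok
  [20] y  {1,3}  => 3  2->3 ok
  [21] z  {2}  => 2  3->2 ok

0,3,4,3,1,0,3,1,3,2,3,3,1,3,4,3,1,3,3,2,3,2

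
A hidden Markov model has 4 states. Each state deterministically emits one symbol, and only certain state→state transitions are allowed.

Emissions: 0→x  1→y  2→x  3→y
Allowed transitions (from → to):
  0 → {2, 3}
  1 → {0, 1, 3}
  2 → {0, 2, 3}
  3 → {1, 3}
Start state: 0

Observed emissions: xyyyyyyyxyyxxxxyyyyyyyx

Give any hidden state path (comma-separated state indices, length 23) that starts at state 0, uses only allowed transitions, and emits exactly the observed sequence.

0,3,1,3,3,3,3,1,0,3,1,0,2,2,2,3,3,1,1,1,3,1,0

  t0 'x' -> {0,2}, take 0 (start)
  t1 'y' -> {1,3}, take 3 (0->3 ok)
  t2 'y' -> {1,3}, take 1 (3->1 ok)
  t3 'y' -> {1,3}, take 3 (1->3 ok)
  t4 'y' -> {1,3}, take 3 (3->3 ok)
  t5 'y' -> {1,3}, take 3 (3->3 ok)
  t6 'y' -> {1,3}, take 3 (3->3 ok)
  t7 'y' -> {1,3}, take 1 (3->1 ok)
  t8 'x' -> {0,2}, take 0 (1->0 ok)
  t9 'y' -> {1,3}, take 3 (0->3 ok)
  t10 'y' -> {1,3}, take 1 (3->1 ok)
  t11 'x' -> {0,2}, take 0 (1->0 ok)
  t12 'x' -> {0,2}, take 2 (0->2 ok)
  t13 'x' -> {0,2}, take 2 (2->2 ok)
  t14 'x' -> {0,2}, take 2 (2->2 ok)
  t15 'y' -> {1,3}, take 3 (2->3 ok)
  t16 'y' -> {1,3}, take 3 (3->3 ok)
  t17 'y' -> {1,3}, take 1 (3->1 ok)
  t18 'y' -> {1,3}, take 1 (1->1 ok)
  t19 'y' -> {1,3}, take 1 (1->1 ok)
  t20 'y' -> {1,3}, take 3 (1->3 ok)
  t21 'y' -> {1,3}, take 1 (3->1 ok)
  t22 'x' -> {0,2}, take 0 (1->0 ok)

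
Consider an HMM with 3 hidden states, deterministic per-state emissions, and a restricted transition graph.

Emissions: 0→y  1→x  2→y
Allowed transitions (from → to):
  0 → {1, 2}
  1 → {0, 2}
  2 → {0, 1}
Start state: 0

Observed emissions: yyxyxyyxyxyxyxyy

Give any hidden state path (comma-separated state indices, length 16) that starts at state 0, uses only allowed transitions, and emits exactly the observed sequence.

0,2,1,2,1,2,0,1,0,1,2,1,2,1,0,2

  [0] y  {0,2}  => 0  start
  [1] y  {0,2}  => 2  0->2 ok
  [2] x  {1}  => 1  2->1 ok
  [3] y  {0,2}  => 2  1->2 ok
  [4] x  {1}  => 1  2->1 ok
  [5] y  {0,2}  => 2  1->2 ok
  [6] y  {0,2}  => 0  2->0 ok
  [7] x  {1}  => 1  0->1 ok
  [8] y  {0,2}  => 0  1->0 ok
  [9] x  {1}  => 1  0->1 ok
  [10] y  {0,2}  => 2  1->2 ok
  [11] x  {1}  => 1  2->1 ok
  [12] y  {0,2}  => 2  1->2 ok
  [13] x  {1}  => 1  2->1 ok
  [14] y  {0,2}  => 0  1->0 ok
  [15] y  {0,2}  => 2  0->2 ok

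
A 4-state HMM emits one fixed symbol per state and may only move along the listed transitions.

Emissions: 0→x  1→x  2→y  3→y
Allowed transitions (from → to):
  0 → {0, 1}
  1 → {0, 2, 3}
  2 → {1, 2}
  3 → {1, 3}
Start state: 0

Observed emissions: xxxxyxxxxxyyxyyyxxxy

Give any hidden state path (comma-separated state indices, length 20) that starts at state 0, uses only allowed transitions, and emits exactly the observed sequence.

0,1,0,1,3,1,0,1,0,1,2,2,1,3,3,3,1,0,1,2

  [0] x  {0,1}  => 0  start
  [1] x  {0,1}  => 1  0->1 ok
  [2] x  {0,1}  => 0  1->0 ok
  [3] x  {0,1}  => 1  0->1 ok
  [4] y  {2,3}  => 3  1->3 ok
  [5] x  {0,1}  => 1  3->1 ok
  [6] x  {0,1}  => 0  1->0 ok
  [7] x  {0,1}  => 1  0->1 ok
  [8] x  {0,1}  => 0  1->0 ok
  [9] x  {0,1}  => 1  0->1 ok
  [10] y  {2,3}  => 2  1->2 ok
  [11] y  {2,3}  => 2  2->2 ok
  [12] x  {0,1}  => 1  2->1 ok
  [13] y  {2,3}  => 3  1->3 ok
  [14] y  {2,3}  => 3  3->3 ok
  [15] y  {2,3}  => 3  3->3 ok
  [16] x  {0,1}  => 1  3->1 ok
  [17] x  {0,1}  => 0  1->0 ok
  [18] x  {0,1}  => 1  0->1 ok
  [19] y  {2,3}  => 2  1->2 ok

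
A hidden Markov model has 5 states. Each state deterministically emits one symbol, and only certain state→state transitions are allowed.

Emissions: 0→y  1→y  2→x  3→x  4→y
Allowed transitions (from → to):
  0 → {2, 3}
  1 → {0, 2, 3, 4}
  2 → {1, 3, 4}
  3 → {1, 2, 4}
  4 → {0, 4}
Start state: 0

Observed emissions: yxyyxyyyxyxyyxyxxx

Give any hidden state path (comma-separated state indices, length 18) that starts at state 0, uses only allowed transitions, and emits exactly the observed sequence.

  [0] y  {0,1,4}  => 0  start
  [1] x  {2,3}  => 3  0->3 ok
  [2] y  {0,1,4}  => 1  3->1 ok
  [3] y  {0,1,4}  => 0  1->0 ok
  [4] x  {2,3}  => 3  0->3 ok
  [5] y  {0,1,4}  => 1  3->1 ok
  [6] y  {0,1,4}  => 4  1->4 ok
  [7] y  {0,1,4}  => 0  4->0 ok
  [8] x  {2,3}  => 2  0->2 ok
  [9] y  {0,1,4}  => 1  2->1 ok
  [10] x  {2,3}  => 3  1->3 ok
  [11] y  {0,1,4}  => 1  3->1 ok
  [12] y  {0,1,4}  => 0  1->0 ok
  [13] x  {2,3}  => 3  0->3 ok
  [14] y  {0,1,4}  => 1  3->1 ok
  [15] x  {2,3}  => 2  1->2 ok
  [16] x  {2,3}  => 3  2->3 ok
  [17] x  {2,3}  => 2  3->2 ok

0,3,1,0,3,1,4,0,2,1,3,1,0,3,1,2,3,2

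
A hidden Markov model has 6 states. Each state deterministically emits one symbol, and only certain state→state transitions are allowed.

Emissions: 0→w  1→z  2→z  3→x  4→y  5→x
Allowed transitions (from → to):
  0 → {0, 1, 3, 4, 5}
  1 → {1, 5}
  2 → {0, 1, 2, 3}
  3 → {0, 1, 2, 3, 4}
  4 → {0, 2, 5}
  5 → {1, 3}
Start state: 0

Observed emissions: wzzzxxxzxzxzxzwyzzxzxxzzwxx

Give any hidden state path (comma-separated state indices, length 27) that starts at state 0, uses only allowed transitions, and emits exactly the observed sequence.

  0: obs=w cand={0} pick 0 [start]
  1: obs=z cand={1,2} pick 1 [0->1 ok]
  2: obs=z cand={1,2} pick 1 [1->1 ok]
  3: obs=z cand={1,2} pick 1 [1->1 ok]
  4: obs=x cand={3,5} pick 5 [1->5 ok]
  5: obs=x cand={3,5} pick 3 [5->3 ok]
  6: obs=x cand={3,5} pick 3 [3->3 ok]
  7: obs=z cand={1,2} pick 2 [3->2 ok]
  8: obs=x cand={3,5} pick 3 [2->3 ok]
  9: obs=z cand={1,2} pick 2 [3->2 ok]
  10: obs=x cand={3,5} pick 3 [2->3 ok]
  11: obs=z cand={1,2} pick 2 [3->2 ok]
  12: obs=x cand={3,5} pick 3 [2->3 ok]
  13: obs=z cand={1,2} pick 2 [3->2 ok]
  14: obs=w cand={0} pick 0 [2->0 ok]
  15: obs=y cand={4} pick 4 [0->4 ok]
  16: obs=z cand={1,2} pick 2 [4->2 ok]
  17: obs=z cand={1,2} pick 2 [2->2 ok]
  18: obs=x cand={3,5} pick 3 [2->3 ok]
  19: obs=z cand={1,2} pick 1 [3->1 ok]
  20: obs=x cand={3,5} pick 5 [1->5 ok]
  21: obs=x cand={3,5} pick 3 [5->3 ok]
  22: obs=z cand={1,2} pick 2 [3->2 ok]
  23: obs=z cand={1,2} pick 2 [2->2 ok]
  24: obs=w cand={0} pick 0 [2->0 ok]
  25: obs=x cand={3,5} pick 3 [0->3 ok]
  26: obs=x cand={3,5} pick 3 [3->3 ok]

0,1,1,1,5,3,3,2,3,2,3,2,3,2,0,4,2,2,3,1,5,3,2,2,0,3,3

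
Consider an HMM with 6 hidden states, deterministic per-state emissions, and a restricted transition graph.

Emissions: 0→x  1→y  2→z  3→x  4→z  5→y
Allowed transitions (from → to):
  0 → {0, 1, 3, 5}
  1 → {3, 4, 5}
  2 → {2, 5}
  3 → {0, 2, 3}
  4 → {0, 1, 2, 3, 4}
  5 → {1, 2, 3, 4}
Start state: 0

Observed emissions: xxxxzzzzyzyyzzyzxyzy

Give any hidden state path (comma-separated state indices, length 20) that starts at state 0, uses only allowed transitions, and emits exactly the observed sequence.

0,3,0,3,2,2,2,2,5,4,1,5,4,2,5,4,0,1,4,1

  t0 'x' -> {0,3}, take 0 (start)
  t1 'x' -> {0,3}, take 3 (0->3 ok)
  t2 'x' -> {0,3}, take 0 (3->0 ok)
  t3 'x' -> {0,3}, take 3 (0->3 ok)
  t4 'z' -> {2,4}, take 2 (3->2 ok)
  t5 'z' -> {2,4}, take 2 (2->2 ok)
  t6 'z' -> {2,4}, take 2 (2->2 ok)
  t7 'z' -> {2,4}, take 2 (2->2 ok)
  t8 'y' -> {1,5}, take 5 (2->5 ok)
  t9 'z' -> {2,4}, take 4 (5->4 ok)
  t10 'y' -> {1,5}, take 1 (4->1 ok)
  t11 'y' -> {1,5}, take 5 (1->5 ok)
  t12 'z' -> {2,4}, take 4 (5->4 ok)
  t13 'z' -> {2,4}, take 2 (4->2 ok)
  t14 'y' -> {1,5}, take 5 (2->5 ok)
  t15 'z' -> {2,4}, take 4 (5->4 ok)
  t16 'x' -> {0,3}, take 0 (4->0 ok)
  t17 'y' -> {1,5}, take 1 (0->1 ok)
  t18 'z' -> {2,4}, take 4 (1->4 ok)
  t19 'y' -> {1,5}, take 1 (4->1 ok)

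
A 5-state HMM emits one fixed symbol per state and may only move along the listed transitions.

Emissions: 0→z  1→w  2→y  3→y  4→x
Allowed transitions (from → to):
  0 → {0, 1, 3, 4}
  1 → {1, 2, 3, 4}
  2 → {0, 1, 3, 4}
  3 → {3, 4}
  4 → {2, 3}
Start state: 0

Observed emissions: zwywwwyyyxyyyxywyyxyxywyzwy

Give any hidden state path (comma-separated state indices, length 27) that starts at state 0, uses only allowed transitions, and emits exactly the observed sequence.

0,1,2,1,1,1,2,3,3,4,3,3,3,4,2,1,2,3,4,2,4,2,1,2,0,1,3

  t0 'z' -> {0}, take 0 (start)
  t1 'w' -> {1}, take 1 (0->1 ok)
  t2 'y' -> {2,3}, take 2 (1->2 ok)
  t3 'w' -> {1}, take 1 (2->1 ok)
  t4 'w' -> {1}, take 1 (1->1 ok)
  t5 'w' -> {1}, take 1 (1->1 ok)
  t6 'y' -> {2,3}, take 2 (1->2 ok)
  t7 'y' -> {2,3}, take 3 (2->3 ok)
  t8 'y' -> {2,3}, take 3 (3->3 ok)
  t9 'x' -> {4}, take 4 (3->4 ok)
  t10 'y' -> {2,3}, take 3 (4->3 ok)
  t11 'y' -> {2,3}, take 3 (3->3 ok)
  t12 'y' -> {2,3}, take 3 (3->3 ok)
  t13 'x' -> {4}, take 4 (3->4 ok)
  t14 'y' -> {2,3}, take 2 (4->2 ok)
  t15 'w' -> {1}, take 1 (2->1 ok)
  t16 'y' -> {2,3}, take 2 (1->2 ok)
  t17 'y' -> {2,3}, take 3 (2->3 ok)
  t18 'x' -> {4}, take 4 (3->4 ok)
  t19 'y' -> {2,3}, take 2 (4->2 ok)
  t20 'x' -> {4}, take 4 (2->4 ok)
  t21 'y' -> {2,3}, take 2 (4->2 ok)
  t22 'w' -> {1}, take 1 (2->1 ok)
  t23 'y' -> {2,3}, take 2 (1->2 ok)
  t24 'z' -> {0}, take 0 (2->0 ok)
  t25 'w' -> {1}, take 1 (0->1 ok)
  t26 'y' -> {2,3}, take 3 (1->3 ok)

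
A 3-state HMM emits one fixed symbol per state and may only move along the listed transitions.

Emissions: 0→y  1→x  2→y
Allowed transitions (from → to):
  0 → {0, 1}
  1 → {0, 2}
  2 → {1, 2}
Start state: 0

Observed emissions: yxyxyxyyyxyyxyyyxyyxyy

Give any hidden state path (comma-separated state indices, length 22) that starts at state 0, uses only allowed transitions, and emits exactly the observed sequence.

  [0] y  {0,2}  => 0  start
  [1] x  {1}  => 1  0->1 ok
  [2] y  {0,2}  => 0  1->0 ok
  [3] x  {1}  => 1  0->1 ok
  [4] y  {0,2}  => 0  1->0 ok
  [5] x  {1}  => 1  0->1 ok
  [6] y  {0,2}  => 0  1->0 ok
  [7] y  {0,2}  => 0  0->0 ok
  [8] y  {0,2}  => 0  0->0 ok
  [9] x  {1}  => 1  0->1 ok
  [10] y  {0,2}  => 2  1->2 ok
  [11] y  {0,2}  => 2  2->2 ok
  [12] x  {1}  => 1  2->1 ok
  [13] y  {0,2}  => 2  1->2 ok
  [14] y  {0,2}  => 2  2->2 ok
  [15] y  {0,2}  => 2  2->2 ok
  [16] x  {1}  => 1  2->1 ok
  [17] y  {0,2}  => 2  1->2 ok
  [18] y  {0,2}  => 2  2->2 ok
  [19] x  {1}  => 1  2->1 ok
  [20] y  {0,2}  => 2  1->2 ok
  [21] y  {0,2}  => 2  2->2 ok

0,1,0,1,0,1,0,0,0,1,2,2,1,2,2,2,1,2,2,1,2,2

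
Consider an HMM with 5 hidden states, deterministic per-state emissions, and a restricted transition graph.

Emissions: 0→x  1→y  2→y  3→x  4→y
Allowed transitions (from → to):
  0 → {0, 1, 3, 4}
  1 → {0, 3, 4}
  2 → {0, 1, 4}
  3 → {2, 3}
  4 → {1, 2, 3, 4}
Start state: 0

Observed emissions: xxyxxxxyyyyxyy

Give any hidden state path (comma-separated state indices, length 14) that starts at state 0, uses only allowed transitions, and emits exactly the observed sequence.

0,3,2,0,0,0,3,2,1,4,2,0,1,4

  pos 0: x in {0,3}, choose 0; start
  pos 1: x in {0,3}, choose 3; 0->3 ok
  pos 2: y in {1,2,4}, choose 2; 3->2 ok
  pos 3: x in {0,3}, choose 0; 2->0 ok
  pos 4: x in {0,3}, choose 0; 0->0 ok
  pos 5: x in {0,3}, choose 0; 0->0 ok
  pos 6: x in {0,3}, choose 3; 0->3 ok
  pos 7: y in {1,2,4}, choose 2; 3->2 ok
  pos 8: y in {1,2,4}, choose 1; 2->1 ok
  pos 9: y in {1,2,4}, choose 4; 1->4 ok
  pos 10: y in {1,2,4}, choose 2; 4->2 ok
  pos 11: x in {0,3}, choose 0; 2->0 ok
  pos 12: y in {1,2,4}, choose 1; 0->1 ok
  pos 13: y in {1,2,4}, choose 4; 1->4 ok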